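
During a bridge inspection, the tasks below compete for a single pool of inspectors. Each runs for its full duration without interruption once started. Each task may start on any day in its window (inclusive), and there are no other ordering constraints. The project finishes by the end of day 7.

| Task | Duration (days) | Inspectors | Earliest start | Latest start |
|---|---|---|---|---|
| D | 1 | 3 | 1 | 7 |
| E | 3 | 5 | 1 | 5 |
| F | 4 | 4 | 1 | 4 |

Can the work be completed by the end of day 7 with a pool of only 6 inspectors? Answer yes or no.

no

The minimum achievable peak is 7; 6 < 7, so no feasible schedule stays within the cap.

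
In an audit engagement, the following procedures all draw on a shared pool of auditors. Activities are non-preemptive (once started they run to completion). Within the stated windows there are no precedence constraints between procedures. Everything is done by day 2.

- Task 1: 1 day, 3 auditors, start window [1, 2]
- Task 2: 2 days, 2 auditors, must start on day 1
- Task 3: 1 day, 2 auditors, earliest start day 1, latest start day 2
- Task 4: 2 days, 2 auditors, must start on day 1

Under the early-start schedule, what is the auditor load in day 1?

At early start, day 1 has: Task 1, Task 2, Task 3, Task 4.
Demand: 3 + 2 + 2 + 2 = 9.

9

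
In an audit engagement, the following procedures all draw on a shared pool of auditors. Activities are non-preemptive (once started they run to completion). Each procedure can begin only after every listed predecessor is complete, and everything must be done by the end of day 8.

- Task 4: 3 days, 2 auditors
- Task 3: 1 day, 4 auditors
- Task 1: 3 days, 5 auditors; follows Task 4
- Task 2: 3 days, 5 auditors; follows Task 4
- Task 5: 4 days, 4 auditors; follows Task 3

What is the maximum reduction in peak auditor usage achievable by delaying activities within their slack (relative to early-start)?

Early-start peak: d1:6  d2:6  d3:6  d4:14  d5:14  d6:10  d7:0  d8:0 ⇒ 14.
Leveled (Task 4@1, Task 3@1, Task 1@4, Task 2@6, Task 5@2): d1:6  d2:6  d3:6  d4:9  d5:9  d6:10  d7:5  d8:5 ⇒ 10.
Reduction 14 − 10 = 4.

4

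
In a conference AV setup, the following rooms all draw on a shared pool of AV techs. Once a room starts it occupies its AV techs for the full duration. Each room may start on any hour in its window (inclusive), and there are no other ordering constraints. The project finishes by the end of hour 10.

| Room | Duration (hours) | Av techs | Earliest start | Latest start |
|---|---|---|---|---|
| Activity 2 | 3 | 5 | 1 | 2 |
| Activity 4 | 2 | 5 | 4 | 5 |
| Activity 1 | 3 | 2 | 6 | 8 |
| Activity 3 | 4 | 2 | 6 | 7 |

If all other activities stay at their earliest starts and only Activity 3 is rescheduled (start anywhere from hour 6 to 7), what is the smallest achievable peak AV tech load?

Activity 3@6: h1:5  h2:5  h3:5  h4:5  h5:5  h6:4  h7:4  h8:4  h9:2  h10:0 → peak 5
Activity 3@7: h1:5  h2:5  h3:5  h4:5  h5:5  h6:2  h7:4  h8:4  h9:2  h10:2 → peak 5
Best is Activity 3@6, peak 5.

5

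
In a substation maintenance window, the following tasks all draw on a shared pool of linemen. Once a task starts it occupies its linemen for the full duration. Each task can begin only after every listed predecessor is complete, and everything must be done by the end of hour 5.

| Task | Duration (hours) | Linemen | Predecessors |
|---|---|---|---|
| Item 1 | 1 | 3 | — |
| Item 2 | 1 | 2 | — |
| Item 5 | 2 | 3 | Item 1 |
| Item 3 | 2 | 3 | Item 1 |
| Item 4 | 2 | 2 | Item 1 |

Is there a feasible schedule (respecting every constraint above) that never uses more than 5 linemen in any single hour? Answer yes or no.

yes

Schedule Item 1@1, Item 2@1, Item 5@2, Item 3@4, Item 4@2: h1:5  h2:5  h3:5  h4:3  h5:3 — peak 5 ≤ 5.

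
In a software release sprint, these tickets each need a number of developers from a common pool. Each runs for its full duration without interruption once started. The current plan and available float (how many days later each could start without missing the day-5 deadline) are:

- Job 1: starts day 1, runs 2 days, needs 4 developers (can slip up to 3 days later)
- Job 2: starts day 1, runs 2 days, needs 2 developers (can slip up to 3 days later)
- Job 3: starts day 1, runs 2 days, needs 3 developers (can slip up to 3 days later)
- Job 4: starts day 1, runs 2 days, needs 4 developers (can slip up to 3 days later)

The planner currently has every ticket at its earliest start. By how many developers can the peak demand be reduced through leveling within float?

Early-start peak: d1:13  d2:13  d3:0  d4:0  d5:0 ⇒ 13.
Leveled (Job 1@1, Job 2@1, Job 3@3, Job 4@3): d1:6  d2:6  d3:7  d4:7  d5:0 ⇒ 7.
Reduction 13 − 7 = 6.

6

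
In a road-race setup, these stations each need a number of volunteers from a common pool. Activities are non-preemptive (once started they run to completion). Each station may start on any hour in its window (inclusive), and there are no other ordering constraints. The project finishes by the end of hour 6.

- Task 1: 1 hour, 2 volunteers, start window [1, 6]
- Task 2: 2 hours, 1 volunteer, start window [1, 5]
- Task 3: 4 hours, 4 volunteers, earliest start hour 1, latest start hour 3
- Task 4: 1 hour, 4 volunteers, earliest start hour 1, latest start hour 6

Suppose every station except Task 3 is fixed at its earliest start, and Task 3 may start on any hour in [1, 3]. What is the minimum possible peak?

7

Task 3@1: h1:11  h2:5  h3:4  h4:4  h5:0  h6:0 → peak 11
Task 3@2: h1:7  h2:5  h3:4  h4:4  h5:4  h6:0 → peak 7
Task 3@3: h1:7  h2:1  h3:4  h4:4  h5:4  h6:4 → peak 7
Best is Task 3@2, peak 7.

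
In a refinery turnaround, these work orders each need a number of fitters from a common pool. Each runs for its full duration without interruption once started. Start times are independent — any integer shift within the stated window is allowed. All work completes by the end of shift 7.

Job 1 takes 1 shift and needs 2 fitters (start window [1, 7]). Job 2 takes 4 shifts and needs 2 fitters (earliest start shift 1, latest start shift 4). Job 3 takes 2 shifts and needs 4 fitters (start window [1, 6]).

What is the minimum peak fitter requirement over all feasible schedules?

4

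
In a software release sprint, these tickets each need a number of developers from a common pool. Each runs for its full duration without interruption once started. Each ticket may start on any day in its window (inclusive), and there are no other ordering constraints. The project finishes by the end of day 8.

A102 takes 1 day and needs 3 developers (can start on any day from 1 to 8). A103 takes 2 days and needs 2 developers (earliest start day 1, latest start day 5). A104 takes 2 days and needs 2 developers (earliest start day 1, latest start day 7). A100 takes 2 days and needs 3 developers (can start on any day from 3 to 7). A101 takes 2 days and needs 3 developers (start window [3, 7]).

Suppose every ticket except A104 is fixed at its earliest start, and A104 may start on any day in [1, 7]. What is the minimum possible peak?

A104@1: d1:7  d2:4  d3:6  d4:6  d5:0  d6:0  d7:0  d8:0 → peak 7
A104@2: d1:5  d2:4  d3:8  d4:6  d5:0  d6:0  d7:0  d8:0 → peak 8
A104@3: d1:5  d2:2  d3:8  d4:8  d5:0  d6:0  d7:0  d8:0 → peak 8
A104@4: d1:5  d2:2  d3:6  d4:8  d5:2  d6:0  d7:0  d8:0 → peak 8
A104@5: d1:5  d2:2  d3:6  d4:6  d5:2  d6:2  d7:0  d8:0 → peak 6
A104@6: d1:5  d2:2  d3:6  d4:6  d5:0  d6:2  d7:2  d8:0 → peak 6
A104@7: d1:5  d2:2  d3:6  d4:6  d5:0  d6:0  d7:2  d8:2 → peak 6
Best is A104@5, peak 6.

6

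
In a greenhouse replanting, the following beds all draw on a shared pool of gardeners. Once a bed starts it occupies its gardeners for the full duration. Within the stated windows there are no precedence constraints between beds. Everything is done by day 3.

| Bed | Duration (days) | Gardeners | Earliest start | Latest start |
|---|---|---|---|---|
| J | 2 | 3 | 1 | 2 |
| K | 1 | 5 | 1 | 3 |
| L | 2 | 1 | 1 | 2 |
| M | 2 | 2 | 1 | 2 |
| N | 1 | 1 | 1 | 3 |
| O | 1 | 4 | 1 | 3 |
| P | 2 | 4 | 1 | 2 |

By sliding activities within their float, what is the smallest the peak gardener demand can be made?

10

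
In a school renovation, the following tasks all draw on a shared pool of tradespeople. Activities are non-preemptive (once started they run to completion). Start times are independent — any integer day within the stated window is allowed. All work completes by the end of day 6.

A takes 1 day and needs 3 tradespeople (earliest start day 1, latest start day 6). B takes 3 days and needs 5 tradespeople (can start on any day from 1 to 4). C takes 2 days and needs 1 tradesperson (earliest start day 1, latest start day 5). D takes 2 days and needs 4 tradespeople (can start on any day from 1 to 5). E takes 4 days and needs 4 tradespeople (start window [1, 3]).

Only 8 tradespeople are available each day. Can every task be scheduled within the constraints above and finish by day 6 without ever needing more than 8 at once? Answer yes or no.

no

The minimum achievable peak is 9; 8 < 9, so no feasible schedule stays within the cap.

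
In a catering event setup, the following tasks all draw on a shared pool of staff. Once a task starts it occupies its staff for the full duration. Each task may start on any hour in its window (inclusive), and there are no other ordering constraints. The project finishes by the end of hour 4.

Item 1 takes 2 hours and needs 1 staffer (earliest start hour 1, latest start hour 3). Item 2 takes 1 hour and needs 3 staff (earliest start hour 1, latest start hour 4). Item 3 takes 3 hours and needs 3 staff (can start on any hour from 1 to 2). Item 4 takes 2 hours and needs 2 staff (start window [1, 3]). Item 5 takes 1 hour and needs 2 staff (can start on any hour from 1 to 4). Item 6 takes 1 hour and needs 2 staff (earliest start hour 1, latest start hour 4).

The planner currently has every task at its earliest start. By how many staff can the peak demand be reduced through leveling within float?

7

Early-start peak: h1:13  h2:6  h3:3  h4:0 ⇒ 13.
Leveled (Item 1@1, Item 2@1, Item 3@2, Item 4@1, Item 5@3, Item 6@4): h1:6  h2:6  h3:5  h4:5 ⇒ 6.
Reduction 13 − 6 = 7.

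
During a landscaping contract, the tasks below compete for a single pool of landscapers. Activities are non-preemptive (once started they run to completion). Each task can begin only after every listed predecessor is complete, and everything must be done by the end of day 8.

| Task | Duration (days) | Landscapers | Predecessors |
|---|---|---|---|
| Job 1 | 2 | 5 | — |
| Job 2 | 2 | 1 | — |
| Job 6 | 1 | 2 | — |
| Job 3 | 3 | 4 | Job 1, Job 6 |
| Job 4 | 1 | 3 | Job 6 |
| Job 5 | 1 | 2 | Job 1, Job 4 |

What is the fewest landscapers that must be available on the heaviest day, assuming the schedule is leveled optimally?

Early-start (Job 1@1, Job 2@1, Job 6@1, Job 3@3, Job 4@2, Job 5@3) gives peak 9: d1:8  d2:9  d3:6  d4:4  d5:4  d6:0  d7:0  d8:0.
Shift Job 2→3, Job 6→3, Job 3→4, Job 4→7, Job 5→8.
Schedule Job 1@1, Job 2@3, Job 6@3, Job 3@4, Job 4@7, Job 5@8: d1:5  d2:5  d3:3  d4:5  d5:4  d6:4  d7:3  d8:2 — peak 5.

5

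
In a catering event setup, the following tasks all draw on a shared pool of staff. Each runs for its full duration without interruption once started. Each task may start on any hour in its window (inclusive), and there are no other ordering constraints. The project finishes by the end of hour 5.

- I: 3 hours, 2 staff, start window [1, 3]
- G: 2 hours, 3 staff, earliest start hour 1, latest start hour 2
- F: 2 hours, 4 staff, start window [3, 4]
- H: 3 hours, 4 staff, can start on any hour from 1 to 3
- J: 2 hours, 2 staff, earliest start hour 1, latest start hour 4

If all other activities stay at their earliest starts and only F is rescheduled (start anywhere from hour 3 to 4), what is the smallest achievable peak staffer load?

F@3: h1:11  h2:11  h3:10  h4:4  h5:0 → peak 11
F@4: h1:11  h2:11  h3:6  h4:4  h5:4 → peak 11
Best is F@3, peak 11.

11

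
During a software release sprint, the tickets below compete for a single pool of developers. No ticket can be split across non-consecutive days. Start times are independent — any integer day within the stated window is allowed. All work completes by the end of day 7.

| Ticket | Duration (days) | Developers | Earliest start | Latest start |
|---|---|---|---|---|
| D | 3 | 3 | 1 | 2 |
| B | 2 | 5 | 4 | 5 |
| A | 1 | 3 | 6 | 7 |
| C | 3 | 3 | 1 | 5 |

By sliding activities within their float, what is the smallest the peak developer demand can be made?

Schedule D@1, B@4, A@6, C@1: d1:6  d2:6  d3:6  d4:5  d5:5  d6:3  d7:0 — peak 6.

6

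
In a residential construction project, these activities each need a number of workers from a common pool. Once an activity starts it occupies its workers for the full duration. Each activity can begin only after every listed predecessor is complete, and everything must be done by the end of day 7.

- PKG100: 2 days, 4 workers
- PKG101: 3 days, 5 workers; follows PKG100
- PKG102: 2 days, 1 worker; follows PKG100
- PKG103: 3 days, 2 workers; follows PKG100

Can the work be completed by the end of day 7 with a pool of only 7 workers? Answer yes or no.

Schedule PKG100@1, PKG101@3, PKG102@3, PKG103@5: d1:4  d2:4  d3:6  d4:6  d5:7  d6:2  d7:2 — peak 7 ≤ 7.

yes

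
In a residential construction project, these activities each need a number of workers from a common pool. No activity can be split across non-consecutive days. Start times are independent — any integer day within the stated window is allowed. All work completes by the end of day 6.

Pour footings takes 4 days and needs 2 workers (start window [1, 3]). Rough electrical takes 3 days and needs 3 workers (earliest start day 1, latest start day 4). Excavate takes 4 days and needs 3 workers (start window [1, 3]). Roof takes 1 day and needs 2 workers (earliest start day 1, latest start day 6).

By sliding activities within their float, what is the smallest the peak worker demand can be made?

8

Early-start (Pour footings@1, Rough electrical@1, Excavate@1, Roof@1) gives peak 10: d1:10  d2:8  d3:8  d4:5  d5:0  d6:0.
Shift Roof→4.
Schedule Pour footings@1, Rough electrical@1, Excavate@1, Roof@4: d1:8  d2:8  d3:8  d4:7  d5:0  d6:0 — peak 8.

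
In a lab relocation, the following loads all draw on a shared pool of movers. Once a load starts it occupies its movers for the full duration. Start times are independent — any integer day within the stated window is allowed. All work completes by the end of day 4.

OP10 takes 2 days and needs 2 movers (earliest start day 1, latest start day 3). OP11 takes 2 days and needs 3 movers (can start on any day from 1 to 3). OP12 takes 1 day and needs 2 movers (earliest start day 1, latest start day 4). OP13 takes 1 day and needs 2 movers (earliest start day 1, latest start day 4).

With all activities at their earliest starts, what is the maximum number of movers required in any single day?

Early-start schedule: OP10@1, OP11@1, OP12@1, OP13@1.
Load per day: day 1: 9, day 2: 5, day 3: 0, day 4: 0.
Peak is 9.

9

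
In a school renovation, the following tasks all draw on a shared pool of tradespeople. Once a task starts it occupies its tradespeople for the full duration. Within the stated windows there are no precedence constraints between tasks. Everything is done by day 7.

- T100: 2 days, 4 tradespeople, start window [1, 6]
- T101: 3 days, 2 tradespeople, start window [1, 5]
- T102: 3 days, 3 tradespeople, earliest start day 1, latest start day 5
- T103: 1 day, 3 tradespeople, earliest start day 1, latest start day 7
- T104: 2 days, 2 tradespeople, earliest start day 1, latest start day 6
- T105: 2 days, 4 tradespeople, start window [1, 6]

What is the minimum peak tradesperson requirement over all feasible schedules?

Early-start (T100@1, T101@1, T102@1, T103@1, T104@1, T105@1) gives peak 18: d1:18  d2:15  d3:5  d4:0  d5:0  d6:0  d7:0.
Shift T102→3, T103→4, T104→5, T105→6.
Schedule T100@1, T101@1, T102@3, T103@4, T104@5, T105@6: d1:6  d2:6  d3:5  d4:6  d5:5  d6:6  d7:4 — peak 6.
Total tradesperson-days = 38 over 7 days ⇒ peak ≥ ⌈38/7⌉ = 6, so 6 is optimal.

6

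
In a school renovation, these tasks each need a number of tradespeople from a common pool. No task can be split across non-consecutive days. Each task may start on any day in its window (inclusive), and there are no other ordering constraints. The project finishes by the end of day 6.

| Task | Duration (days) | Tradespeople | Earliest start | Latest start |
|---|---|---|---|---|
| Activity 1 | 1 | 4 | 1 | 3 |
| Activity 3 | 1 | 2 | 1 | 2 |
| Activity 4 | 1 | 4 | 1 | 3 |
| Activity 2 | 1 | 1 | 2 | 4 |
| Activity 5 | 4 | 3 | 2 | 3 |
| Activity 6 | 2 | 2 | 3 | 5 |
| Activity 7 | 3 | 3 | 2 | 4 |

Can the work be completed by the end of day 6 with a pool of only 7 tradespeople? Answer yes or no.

Schedule Activity 1@1, Activity 3@1, Activity 4@2, Activity 2@3, Activity 5@3, Activity 6@5, Activity 7@2: d1:6  d2:7  d3:7  d4:6  d5:5  d6:5 — peak 7 ≤ 7.

yes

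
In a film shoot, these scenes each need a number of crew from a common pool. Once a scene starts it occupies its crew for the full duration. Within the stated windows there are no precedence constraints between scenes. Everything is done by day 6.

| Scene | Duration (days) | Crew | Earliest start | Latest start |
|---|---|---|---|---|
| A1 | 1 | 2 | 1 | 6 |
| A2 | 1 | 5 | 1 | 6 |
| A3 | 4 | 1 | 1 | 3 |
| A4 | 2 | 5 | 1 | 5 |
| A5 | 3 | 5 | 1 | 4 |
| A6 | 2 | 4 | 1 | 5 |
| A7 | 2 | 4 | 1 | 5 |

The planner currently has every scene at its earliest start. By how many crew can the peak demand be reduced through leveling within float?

Early-start peak: d1:26  d2:19  d3:6  d4:1  d5:0  d6:0 ⇒ 26.
Leveled (A1@1, A2@1, A3@1, A4@2, A5@4, A6@2, A7@4): d1:8  d2:10  d3:10  d4:10  d5:9  d6:5 ⇒ 10.
Reduction 26 − 10 = 16.

16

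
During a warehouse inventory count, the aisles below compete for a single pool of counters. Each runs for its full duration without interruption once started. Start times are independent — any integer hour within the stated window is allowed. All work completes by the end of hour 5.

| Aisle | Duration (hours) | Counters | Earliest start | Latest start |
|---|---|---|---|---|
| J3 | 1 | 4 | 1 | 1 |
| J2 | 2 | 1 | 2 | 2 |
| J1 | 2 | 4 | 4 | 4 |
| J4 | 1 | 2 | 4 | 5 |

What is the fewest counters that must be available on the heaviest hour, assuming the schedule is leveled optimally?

6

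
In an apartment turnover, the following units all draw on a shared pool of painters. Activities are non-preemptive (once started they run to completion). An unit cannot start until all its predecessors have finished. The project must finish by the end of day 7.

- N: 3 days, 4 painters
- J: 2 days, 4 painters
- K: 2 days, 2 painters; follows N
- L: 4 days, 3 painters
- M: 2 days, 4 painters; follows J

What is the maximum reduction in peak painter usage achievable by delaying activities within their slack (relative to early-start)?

Early-start peak: d1:11  d2:11  d3:11  d4:9  d5:2  d6:0  d7:0 ⇒ 11.
Leveled (N@1, J@4, K@5, L@1, M@6): d1:7  d2:7  d3:7  d4:7  d5:6  d6:6  d7:4 ⇒ 7.
Reduction 11 − 7 = 4.

4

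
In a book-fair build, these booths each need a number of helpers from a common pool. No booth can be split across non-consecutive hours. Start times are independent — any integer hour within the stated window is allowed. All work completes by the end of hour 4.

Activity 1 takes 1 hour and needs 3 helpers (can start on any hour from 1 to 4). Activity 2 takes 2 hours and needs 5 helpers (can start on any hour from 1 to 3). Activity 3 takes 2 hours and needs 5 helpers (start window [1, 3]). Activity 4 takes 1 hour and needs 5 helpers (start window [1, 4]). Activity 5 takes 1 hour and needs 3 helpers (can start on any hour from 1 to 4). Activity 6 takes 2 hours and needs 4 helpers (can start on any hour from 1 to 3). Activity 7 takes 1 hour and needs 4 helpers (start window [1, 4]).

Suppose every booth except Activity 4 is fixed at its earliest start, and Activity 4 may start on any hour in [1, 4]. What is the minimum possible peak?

Activity 4@1: h1:29  h2:14  h3:0  h4:0 → peak 29
Activity 4@2: h1:24  h2:19  h3:0  h4:0 → peak 24
Activity 4@3: h1:24  h2:14  h3:5  h4:0 → peak 24
Activity 4@4: h1:24  h2:14  h3:0  h4:5 → peak 24
Best is Activity 4@2, peak 24.

24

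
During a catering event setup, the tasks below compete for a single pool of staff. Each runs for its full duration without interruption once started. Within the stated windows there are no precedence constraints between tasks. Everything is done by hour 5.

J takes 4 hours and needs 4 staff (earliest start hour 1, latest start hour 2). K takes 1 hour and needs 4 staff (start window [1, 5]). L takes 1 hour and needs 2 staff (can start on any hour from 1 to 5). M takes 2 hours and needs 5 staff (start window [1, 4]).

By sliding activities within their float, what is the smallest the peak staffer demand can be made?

9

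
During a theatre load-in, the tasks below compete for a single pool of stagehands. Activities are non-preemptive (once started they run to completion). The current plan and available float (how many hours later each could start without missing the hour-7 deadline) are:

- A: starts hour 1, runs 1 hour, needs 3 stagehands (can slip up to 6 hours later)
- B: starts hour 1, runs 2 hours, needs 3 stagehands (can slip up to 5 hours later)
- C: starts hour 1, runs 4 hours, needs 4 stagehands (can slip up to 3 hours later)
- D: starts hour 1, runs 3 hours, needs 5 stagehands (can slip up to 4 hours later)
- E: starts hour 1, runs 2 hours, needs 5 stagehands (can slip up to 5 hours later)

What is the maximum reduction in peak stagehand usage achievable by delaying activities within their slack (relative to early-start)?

11

Early-start peak: h1:20  h2:17  h3:9  h4:4  h5:0  h6:0  h7:0 ⇒ 20.
Leveled (A@1, B@1, C@2, D@3, E@6): h1:6  h2:7  h3:9  h4:9  h5:9  h6:5  h7:5 ⇒ 9.
Reduction 20 − 9 = 11.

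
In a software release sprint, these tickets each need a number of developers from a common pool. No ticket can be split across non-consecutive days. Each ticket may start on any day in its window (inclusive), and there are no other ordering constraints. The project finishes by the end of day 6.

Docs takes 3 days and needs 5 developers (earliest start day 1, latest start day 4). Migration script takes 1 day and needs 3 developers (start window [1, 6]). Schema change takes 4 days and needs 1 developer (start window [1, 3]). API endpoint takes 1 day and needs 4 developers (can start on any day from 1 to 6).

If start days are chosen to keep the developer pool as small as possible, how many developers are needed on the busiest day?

6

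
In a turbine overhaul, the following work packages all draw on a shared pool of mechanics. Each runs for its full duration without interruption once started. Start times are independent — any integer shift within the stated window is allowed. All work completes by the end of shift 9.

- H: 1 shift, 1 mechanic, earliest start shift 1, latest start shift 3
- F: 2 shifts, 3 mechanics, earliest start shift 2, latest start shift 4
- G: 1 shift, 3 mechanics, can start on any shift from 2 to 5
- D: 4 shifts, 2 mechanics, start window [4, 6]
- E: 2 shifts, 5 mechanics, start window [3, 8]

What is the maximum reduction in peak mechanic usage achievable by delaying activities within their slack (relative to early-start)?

Early-start peak: s1:1  s2:6  s3:8  s4:7  s5:2  s6:2  s7:2  s8:0  s9:0 ⇒ 8.
Leveled (H@1, F@2, G@4, D@4, E@8): s1:1  s2:3  s3:3  s4:5  s5:2  s6:2  s7:2  s8:5  s9:5 ⇒ 5.
Reduction 8 − 5 = 3.

3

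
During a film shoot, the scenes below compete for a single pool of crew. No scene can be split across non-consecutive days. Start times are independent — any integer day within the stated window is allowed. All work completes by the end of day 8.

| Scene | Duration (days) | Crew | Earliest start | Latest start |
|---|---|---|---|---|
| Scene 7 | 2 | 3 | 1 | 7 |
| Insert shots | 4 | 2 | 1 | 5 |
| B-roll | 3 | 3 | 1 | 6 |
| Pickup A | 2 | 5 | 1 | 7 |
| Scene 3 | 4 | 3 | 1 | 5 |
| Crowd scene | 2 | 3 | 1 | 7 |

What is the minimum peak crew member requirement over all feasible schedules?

8

Early-start (Scene 7@1, Insert shots@1, B-roll@1, Pickup A@1, Scene 3@1, Crowd scene@1) gives peak 19: d1:19  d2:19  d3:8  d4:5  d5:0  d6:0  d7:0  d8:0.
Shift Pickup A→4, Scene 3→5, Crowd scene→6.
Schedule Scene 7@1, Insert shots@1, B-roll@1, Pickup A@4, Scene 3@5, Crowd scene@6: d1:8  d2:8  d3:5  d4:7  d5:8  d6:6  d7:6  d8:3 — peak 8.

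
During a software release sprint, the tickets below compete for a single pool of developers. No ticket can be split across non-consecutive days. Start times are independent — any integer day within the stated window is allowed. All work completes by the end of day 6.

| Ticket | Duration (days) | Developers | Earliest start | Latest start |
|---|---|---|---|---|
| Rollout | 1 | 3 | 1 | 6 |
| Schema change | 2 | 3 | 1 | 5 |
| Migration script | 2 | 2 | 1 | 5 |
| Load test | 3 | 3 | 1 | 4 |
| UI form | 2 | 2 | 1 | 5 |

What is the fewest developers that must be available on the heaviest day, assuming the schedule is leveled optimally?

5

Early-start (Rollout@1, Schema change@1, Migration script@1, Load test@1, UI form@1) gives peak 13: d1:13  d2:10  d3:3  d4:0  d5:0  d6:0.
Shift Schema change→2, Load test→4, UI form→3.
Schedule Rollout@1, Schema change@2, Migration script@1, Load test@4, UI form@3: d1:5  d2:5  d3:5  d4:5  d5:3  d6:3 — peak 5.
Total developer-days = 26 over 6 days ⇒ peak ≥ ⌈26/6⌉ = 5, so 5 is optimal.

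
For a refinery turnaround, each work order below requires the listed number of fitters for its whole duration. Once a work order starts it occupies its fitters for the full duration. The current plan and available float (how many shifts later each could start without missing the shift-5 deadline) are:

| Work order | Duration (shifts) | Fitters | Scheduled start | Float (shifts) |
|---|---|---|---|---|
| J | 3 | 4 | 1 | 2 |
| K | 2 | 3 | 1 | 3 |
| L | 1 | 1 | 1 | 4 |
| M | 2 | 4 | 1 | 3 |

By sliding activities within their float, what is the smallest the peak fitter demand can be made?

7

Early-start (J@1, K@1, L@1, M@1) gives peak 12: s1:12  s2:11  s3:4  s4:0  s5:0.
Shift L→3, M→4.
Schedule J@1, K@1, L@3, M@4: s1:7  s2:7  s3:5  s4:4  s5:4 — peak 7.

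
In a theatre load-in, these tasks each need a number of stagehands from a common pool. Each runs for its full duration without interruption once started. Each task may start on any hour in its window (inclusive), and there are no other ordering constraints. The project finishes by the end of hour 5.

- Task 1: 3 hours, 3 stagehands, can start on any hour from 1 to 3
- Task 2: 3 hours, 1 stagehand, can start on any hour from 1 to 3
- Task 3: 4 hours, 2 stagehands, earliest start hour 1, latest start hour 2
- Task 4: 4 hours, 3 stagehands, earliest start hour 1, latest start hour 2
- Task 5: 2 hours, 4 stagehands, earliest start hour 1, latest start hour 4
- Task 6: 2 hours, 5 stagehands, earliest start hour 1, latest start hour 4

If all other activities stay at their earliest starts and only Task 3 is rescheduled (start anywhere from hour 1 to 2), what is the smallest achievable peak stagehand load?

18

Task 3@1: h1:18  h2:18  h3:9  h4:5  h5:0 → peak 18
Task 3@2: h1:16  h2:18  h3:9  h4:5  h5:2 → peak 18
Best is Task 3@1, peak 18.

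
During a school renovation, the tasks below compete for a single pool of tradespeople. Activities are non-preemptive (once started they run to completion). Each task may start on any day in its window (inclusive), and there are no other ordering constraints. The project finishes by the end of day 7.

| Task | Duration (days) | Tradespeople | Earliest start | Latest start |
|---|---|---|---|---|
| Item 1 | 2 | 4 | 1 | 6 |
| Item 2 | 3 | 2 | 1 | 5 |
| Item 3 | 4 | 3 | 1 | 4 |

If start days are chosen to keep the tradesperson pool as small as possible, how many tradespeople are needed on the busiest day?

5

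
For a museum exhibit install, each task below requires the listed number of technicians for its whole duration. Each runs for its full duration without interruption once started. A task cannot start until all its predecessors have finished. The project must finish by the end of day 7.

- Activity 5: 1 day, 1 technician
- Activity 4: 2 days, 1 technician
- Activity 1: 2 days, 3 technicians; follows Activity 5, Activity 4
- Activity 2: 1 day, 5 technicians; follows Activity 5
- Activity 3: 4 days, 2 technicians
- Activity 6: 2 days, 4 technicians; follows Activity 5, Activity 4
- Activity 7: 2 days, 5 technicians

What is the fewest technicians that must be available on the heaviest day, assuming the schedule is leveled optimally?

Early-start (Activity 5@1, Activity 4@1, Activity 1@3, Activity 2@2, Activity 3@1, Activity 6@3, Activity 7@1) gives peak 13: d1:9  d2:13  d3:9  d4:9  d5:0  d6:0  d7:0.
Shift Activity 4→2, Activity 1→4, Activity 2→3, Activity 3→4, Activity 6→6.
Schedule Activity 5@1, Activity 4@2, Activity 1@4, Activity 2@3, Activity 3@4, Activity 6@6, Activity 7@1: d1:6  d2:6  d3:6  d4:5  d5:5  d6:6  d7:6 — peak 6.
Total technician-days = 40 over 7 days ⇒ peak ≥ ⌈40/7⌉ = 6, so 6 is optimal.

6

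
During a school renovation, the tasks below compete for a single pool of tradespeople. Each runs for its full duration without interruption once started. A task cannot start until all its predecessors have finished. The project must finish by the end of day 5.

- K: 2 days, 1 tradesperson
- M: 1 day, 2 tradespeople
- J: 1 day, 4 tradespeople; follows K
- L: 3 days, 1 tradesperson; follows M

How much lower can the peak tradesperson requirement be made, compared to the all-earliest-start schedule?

1

Early-start peak: d1:3  d2:2  d3:5  d4:1  d5:0 ⇒ 5.
Leveled (K@1, M@1, J@5, L@2): d1:3  d2:2  d3:1  d4:1  d5:4 ⇒ 4.
Reduction 5 − 4 = 1.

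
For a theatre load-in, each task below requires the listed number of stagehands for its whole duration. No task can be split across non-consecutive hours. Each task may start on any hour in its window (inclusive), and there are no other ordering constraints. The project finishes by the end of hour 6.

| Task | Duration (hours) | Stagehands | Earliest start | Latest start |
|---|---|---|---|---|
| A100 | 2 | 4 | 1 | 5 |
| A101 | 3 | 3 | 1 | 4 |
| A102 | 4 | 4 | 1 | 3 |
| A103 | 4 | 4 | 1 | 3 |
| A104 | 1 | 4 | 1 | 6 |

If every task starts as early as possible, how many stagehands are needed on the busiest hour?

19

Early-start schedule: A100@1, A101@1, A102@1, A103@1, A104@1.
Load per hour: hour 1: 19, hour 2: 15, hour 3: 11, hour 4: 8, hour 5: 0, hour 6: 0.
Peak is 19.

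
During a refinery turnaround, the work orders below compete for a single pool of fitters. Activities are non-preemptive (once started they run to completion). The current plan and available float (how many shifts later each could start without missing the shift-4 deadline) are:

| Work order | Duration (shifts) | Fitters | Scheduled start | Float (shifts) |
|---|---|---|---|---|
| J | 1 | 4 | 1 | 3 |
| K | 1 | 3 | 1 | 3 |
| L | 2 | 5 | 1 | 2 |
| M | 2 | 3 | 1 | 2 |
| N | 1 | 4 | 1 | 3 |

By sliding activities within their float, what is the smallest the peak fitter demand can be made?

8

Early-start (J@1, K@1, L@1, M@1, N@1) gives peak 19: s1:19  s2:8  s3:0  s4:0.
Shift L→2, M→2, N→4.
Schedule J@1, K@1, L@2, M@2, N@4: s1:7  s2:8  s3:8  s4:4 — peak 8.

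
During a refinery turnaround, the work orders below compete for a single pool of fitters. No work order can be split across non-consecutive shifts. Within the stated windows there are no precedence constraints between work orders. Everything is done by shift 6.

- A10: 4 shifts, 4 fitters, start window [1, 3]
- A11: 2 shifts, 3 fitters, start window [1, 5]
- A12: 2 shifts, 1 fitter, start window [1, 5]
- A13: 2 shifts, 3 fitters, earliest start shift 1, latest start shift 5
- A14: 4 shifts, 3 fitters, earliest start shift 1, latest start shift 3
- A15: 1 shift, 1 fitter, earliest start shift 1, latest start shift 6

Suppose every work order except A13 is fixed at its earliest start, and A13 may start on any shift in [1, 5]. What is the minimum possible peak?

12

A13@1: s1:15  s2:14  s3:7  s4:7  s5:0  s6:0 → peak 15
A13@2: s1:12  s2:14  s3:10  s4:7  s5:0  s6:0 → peak 14
A13@3: s1:12  s2:11  s3:10  s4:10  s5:0  s6:0 → peak 12
A13@4: s1:12  s2:11  s3:7  s4:10  s5:3  s6:0 → peak 12
A13@5: s1:12  s2:11  s3:7  s4:7  s5:3  s6:3 → peak 12
Best is A13@3, peak 12.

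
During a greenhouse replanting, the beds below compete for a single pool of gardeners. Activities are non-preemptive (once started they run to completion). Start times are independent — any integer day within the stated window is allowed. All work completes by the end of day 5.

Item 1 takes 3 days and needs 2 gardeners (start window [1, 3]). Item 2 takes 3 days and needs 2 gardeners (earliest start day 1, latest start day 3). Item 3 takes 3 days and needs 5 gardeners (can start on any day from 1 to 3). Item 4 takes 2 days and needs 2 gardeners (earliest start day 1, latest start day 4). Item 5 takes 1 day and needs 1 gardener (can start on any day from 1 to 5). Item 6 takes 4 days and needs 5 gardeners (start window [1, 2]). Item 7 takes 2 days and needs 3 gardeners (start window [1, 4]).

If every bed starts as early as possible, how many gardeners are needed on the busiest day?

20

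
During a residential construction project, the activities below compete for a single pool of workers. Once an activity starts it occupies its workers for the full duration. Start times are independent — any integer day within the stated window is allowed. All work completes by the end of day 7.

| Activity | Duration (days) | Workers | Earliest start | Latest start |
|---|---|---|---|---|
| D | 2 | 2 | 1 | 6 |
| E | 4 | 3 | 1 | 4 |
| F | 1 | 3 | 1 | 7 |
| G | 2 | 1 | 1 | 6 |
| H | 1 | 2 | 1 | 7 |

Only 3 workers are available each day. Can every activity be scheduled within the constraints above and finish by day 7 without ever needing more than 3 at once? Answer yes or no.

Total worker-days = 23; over 7 days the average is 23/7 > 3, so some day must exceed 3.

no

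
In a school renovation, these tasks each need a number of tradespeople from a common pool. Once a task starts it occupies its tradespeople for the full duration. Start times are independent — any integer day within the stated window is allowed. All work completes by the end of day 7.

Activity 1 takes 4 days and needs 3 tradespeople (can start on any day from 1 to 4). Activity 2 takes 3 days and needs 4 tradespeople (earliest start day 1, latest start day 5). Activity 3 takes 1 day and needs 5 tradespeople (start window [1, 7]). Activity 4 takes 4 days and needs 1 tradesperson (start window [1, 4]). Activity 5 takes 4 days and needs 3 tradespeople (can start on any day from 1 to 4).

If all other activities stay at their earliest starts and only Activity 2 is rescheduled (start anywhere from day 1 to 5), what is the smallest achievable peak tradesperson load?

12

Activity 2@1: d1:16  d2:11  d3:11  d4:7  d5:0  d6:0  d7:0 → peak 16
Activity 2@2: d1:12  d2:11  d3:11  d4:11  d5:0  d6:0  d7:0 → peak 12
Activity 2@3: d1:12  d2:7  d3:11  d4:11  d5:4  d6:0  d7:0 → peak 12
Activity 2@4: d1:12  d2:7  d3:7  d4:11  d5:4  d6:4  d7:0 → peak 12
Activity 2@5: d1:12  d2:7  d3:7  d4:7  d5:4  d6:4  d7:4 → peak 12
Best is Activity 2@2, peak 12.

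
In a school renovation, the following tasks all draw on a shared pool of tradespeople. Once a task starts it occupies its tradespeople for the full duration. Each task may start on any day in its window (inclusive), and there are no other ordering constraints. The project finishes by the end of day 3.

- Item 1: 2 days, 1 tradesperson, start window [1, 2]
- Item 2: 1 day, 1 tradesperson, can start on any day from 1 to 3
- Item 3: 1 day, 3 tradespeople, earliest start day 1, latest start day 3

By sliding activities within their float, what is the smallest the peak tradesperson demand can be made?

3

Early-start (Item 1@1, Item 2@1, Item 3@1) gives peak 5: d1:5  d2:1  d3:0.
Shift Item 3→3.
Schedule Item 1@1, Item 2@1, Item 3@3: d1:2  d2:1  d3:3 — peak 3.
No arrangement of the 18 feasible schedules does better.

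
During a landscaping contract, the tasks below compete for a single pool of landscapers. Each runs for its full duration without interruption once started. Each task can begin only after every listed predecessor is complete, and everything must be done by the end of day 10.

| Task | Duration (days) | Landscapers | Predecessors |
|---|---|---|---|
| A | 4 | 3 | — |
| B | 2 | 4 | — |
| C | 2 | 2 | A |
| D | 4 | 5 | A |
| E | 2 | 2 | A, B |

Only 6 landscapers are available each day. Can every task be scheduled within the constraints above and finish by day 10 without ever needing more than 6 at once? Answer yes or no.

no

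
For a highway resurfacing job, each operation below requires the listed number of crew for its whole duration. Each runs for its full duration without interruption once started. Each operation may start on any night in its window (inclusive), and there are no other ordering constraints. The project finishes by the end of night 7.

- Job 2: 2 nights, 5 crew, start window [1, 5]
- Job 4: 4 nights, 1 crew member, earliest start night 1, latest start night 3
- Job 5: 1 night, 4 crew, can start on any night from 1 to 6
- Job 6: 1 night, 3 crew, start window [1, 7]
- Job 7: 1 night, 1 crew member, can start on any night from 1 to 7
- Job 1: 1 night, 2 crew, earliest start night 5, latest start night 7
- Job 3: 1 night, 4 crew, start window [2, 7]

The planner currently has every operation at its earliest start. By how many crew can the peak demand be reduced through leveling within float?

9

Early-start peak: n1:14  n2:10  n3:1  n4:1  n5:2  n6:0  n7:0 ⇒ 14.
Leveled (Job 2@1, Job 4@3, Job 5@3, Job 6@4, Job 7@4, Job 1@5, Job 3@6): n1:5  n2:5  n3:5  n4:5  n5:3  n6:5  n7:0 ⇒ 5.
Reduction 14 − 5 = 9.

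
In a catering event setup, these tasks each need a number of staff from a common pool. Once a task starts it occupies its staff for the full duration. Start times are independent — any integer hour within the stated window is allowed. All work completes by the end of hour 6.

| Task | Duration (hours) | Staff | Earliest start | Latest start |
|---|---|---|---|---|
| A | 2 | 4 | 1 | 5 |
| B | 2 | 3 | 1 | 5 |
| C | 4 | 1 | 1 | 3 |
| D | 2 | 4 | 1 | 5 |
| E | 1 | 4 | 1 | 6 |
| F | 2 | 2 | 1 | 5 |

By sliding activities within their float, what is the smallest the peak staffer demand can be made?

Early-start (A@1, B@1, C@1, D@1, E@1, F@1) gives peak 18: h1:18  h2:14  h3:1  h4:1  h5:0  h6:0.
Shift C→3, D→3, E→5, F→3.
Schedule A@1, B@1, C@3, D@3, E@5, F@3: h1:7  h2:7  h3:7  h4:7  h5:5  h6:1 — peak 7.

7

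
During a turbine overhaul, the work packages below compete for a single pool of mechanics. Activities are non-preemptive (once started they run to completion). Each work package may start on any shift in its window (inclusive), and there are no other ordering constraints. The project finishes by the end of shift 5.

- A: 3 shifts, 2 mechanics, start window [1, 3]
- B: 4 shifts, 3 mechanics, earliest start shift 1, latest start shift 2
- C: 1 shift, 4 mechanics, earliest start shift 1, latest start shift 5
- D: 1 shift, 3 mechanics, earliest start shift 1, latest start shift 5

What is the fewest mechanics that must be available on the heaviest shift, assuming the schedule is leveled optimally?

6

Early-start (A@1, B@1, C@1, D@1) gives peak 12: s1:12  s2:5  s3:5  s4:3  s5:0.
Shift C→5, D→4.
Schedule A@1, B@1, C@5, D@4: s1:5  s2:5  s3:5  s4:6  s5:4 — peak 6.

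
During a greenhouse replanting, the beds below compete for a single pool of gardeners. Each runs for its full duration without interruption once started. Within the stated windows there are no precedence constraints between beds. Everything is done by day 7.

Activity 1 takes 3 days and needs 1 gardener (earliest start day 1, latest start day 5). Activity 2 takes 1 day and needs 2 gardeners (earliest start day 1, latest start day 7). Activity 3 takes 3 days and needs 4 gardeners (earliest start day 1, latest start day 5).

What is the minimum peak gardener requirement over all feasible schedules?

4

Early-start (Activity 1@1, Activity 2@1, Activity 3@1) gives peak 7: d1:7  d2:5  d3:5  d4:0  d5:0  d6:0  d7:0.
Shift Activity 3→4.
Schedule Activity 1@1, Activity 2@1, Activity 3@4: d1:3  d2:1  d3:1  d4:4  d5:4  d6:4  d7:0 — peak 4.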